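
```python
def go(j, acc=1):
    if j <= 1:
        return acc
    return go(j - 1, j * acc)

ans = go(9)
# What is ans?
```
Call trace:
go(j=9, acc=1)
  go(j=8, acc=9)
    go(j=7, acc=72)
      go(j=6, acc=504)
        go(j=5, acc=3024)
          go(j=4, acc=15120)
            go(j=3, acc=60480)
              go(j=2, acc=181440)
                go(j=1, acc=362880)
                -> return 362880
              -> return 362880
            -> return 362880
          -> return 362880
        -> return 362880
      -> return 362880
    -> return 362880
  -> return 362880
-> return 362880

Final answer: 362880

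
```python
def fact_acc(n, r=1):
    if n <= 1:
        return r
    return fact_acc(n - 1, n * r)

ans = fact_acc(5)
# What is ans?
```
Call trace:
fact_acc(n=5, r=1)
  fact_acc(n=4, r=5)
    fact_acc(n=3, r=20)
      fact_acc(n=2, r=60)
        fact_acc(n=1, r=120)
        -> return 120
      -> return 120
    -> return 120
  -> return 120
-> return 120

Final answer: 120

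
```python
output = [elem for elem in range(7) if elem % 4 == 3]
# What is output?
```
Trace:
  elem=0
  elem=1
  elem=2
  elem=3
  elem=4
  elem=5
  elem=6
  output=[3]

Final answer: [3]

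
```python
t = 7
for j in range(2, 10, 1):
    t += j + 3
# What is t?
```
Trace:
  t=7
  t=12, j=2
  t=18, j=3
  t=25, j=4
  t=33, j=5
  t=42, j=6
  t=52, j=7
  t=63, j=8
  t=75, j=9

Final answer: 75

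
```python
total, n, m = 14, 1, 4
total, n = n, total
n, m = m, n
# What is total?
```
Trace:
  total=14, n=1, m=4
  total=1, n=14, m=4
  total=1, n=4, m=14

Final answer: 1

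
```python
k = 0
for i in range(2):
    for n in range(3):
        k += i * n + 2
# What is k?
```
Trace:
  k=0
  k=2, i=0, n=0
  k=4, i=0, n=1
  k=6, i=0, n=2
  k=8, i=1, n=0
  k=11, i=1, n=1
  k=15, i=1, n=2

Final answer: 15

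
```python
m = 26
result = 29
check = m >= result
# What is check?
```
Trace:
  m=26
  m=26, result=29
  m=26, result=29, check=False

Final answer: False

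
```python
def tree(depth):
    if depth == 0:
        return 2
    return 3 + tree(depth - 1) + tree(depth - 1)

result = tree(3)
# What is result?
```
Call trace (a repeated sub-call is expanded the first time; later identical calls just restate its return value):
tree(depth=3)
  tree(depth=2)
    tree(depth=1)
      tree(depth=0)
      -> return 2
      tree(depth=0)
      -> return 2
    -> return 7
    tree(depth=1) -> return 7  (same call as traced above)
  -> return 17
  tree(depth=2) -> return 17  (same call as traced above)
-> return 37

Final answer: 37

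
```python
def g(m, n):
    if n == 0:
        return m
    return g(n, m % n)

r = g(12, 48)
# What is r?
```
Call trace:
g(m=12, n=48)
  g(m=48, n=12)
    g(m=12, n=0)
    -> return 12
  -> return 12
-> return 12

Final answer: 12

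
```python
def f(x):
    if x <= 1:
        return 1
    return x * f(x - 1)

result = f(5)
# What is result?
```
Call trace:
f(x=5)
  f(x=4)
    f(x=3)
      f(x=2)
        f(x=1)
        -> return 1
      -> return 2
    -> return 6
  -> return 24
-> return 120

Final answer: 120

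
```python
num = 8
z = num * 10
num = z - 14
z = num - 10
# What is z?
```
Trace:
  num=8
  num=8, z=80
  num=66, z=80
  num=66, z=56

Final answer: 56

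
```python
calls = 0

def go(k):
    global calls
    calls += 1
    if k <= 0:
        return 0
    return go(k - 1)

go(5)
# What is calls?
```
Call trace:
go(k=5)
  go(k=4)
    go(k=3)
      go(k=2)
        go(k=1)
          go(k=0)
          -> return 0
        -> return 0
      -> return 0
    -> return 0
  -> return 0
-> return 0

calls is incremented once per call. go is entered once for each k = 5, 4, 3, 2, 1, 0 (the k <= 0 call returns without recursing), i.e. 5 + 1 calls.
calls = 6

Final answer: 6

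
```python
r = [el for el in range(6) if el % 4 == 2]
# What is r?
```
Trace:
  el=0
  el=1
  el=2
  el=3
  el=4
  el=5
  r=[2]

Final answer: [2]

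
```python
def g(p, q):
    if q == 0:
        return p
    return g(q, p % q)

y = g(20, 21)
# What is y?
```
Call trace:
g(p=20, q=21)
  g(p=21, q=20)
    g(p=20, q=1)
      g(p=1, q=0)
      -> return 1
    -> return 1
  -> return 1
-> return 1

Final answer: 1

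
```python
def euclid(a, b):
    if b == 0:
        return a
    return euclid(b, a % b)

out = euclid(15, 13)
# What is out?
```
Call trace:
euclid(a=15, b=13)
  euclid(a=13, b=2)
    euclid(a=2, b=1)
      euclid(a=1, b=0)
      -> return 1
    -> return 1
  -> return 1
-> return 1

Final answer: 1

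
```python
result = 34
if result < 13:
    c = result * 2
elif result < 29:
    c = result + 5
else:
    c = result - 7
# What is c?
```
Trace:
  result=34
  result=34, c=27

Final answer: 27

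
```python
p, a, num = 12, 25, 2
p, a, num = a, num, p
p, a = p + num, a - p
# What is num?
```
Trace:
  p=12, a=25, num=2
  p=25, a=2, num=12
  p=37, a=-23, num=12

Final answer: 12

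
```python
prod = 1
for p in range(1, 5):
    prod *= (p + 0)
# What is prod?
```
Trace:
  prod=1
  prod=1, p=1
  prod=2, p=2
  prod=6, p=3
  prod=24, p=4

Final answer: 24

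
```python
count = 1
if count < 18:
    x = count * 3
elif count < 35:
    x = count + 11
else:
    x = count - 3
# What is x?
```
Trace:
  count=1
  count=1, x=3

Final answer: 3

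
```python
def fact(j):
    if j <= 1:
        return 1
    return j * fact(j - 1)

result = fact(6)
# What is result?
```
Call trace:
fact(j=6)
  fact(j=5)
    fact(j=4)
      fact(j=3)
        fact(j=2)
          fact(j=1)
          -> return 1
        -> return 2
      -> return 6
    -> return 24
  -> return 120
-> return 720

Final answer: 720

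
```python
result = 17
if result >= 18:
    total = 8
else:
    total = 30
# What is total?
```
Trace:
  result=17
  result=17, total=30

Final answer: 30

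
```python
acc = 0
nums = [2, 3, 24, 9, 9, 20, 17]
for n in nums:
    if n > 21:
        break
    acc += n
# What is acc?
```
Trace:
  acc=0
  acc=2, n=2
  acc=5, n=3
  acc=5, n=24

Final answer: 5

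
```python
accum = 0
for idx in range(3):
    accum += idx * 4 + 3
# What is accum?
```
Trace:
  accum=0
  accum=3, idx=0
  accum=10, idx=1
  accum=21, idx=2

Final answer: 21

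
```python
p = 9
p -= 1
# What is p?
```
Trace:
  p=9
  p=8

Final answer: 8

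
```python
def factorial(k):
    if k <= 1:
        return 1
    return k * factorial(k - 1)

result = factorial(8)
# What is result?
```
Call trace:
factorial(k=8)
  factorial(k=7)
    factorial(k=6)
      factorial(k=5)
        factorial(k=4)
          factorial(k=3)
            factorial(k=2)
              factorial(k=1)
              -> return 1
            -> return 2
          -> return 6
        -> return 24
      -> return 120
    -> return 720
  -> return 5040
-> return 40320

Final answer: 40320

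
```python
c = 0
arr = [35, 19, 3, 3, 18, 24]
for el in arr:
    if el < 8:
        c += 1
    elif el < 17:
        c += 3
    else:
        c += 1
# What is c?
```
Trace:
  c=0
  c=1, el=35
  c=2, el=19
  c=3, el=3
  c=4, el=3
  c=5, el=18
  c=6, el=24

Final answer: 6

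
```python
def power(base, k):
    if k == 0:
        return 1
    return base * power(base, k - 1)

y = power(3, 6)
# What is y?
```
Call trace:
power(base=3, k=6)
  power(base=3, k=5)
    power(base=3, k=4)
      power(base=3, k=3)
        power(base=3, k=2)
          power(base=3, k=1)
            power(base=3, k=0)
            -> return 1
          -> return 3
        -> return 9
      -> return 27
    -> return 81
  -> return 243
-> return 729

Final answer: 729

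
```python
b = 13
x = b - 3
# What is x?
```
Trace:
  b=13
  b=13, x=10

Final answer: 10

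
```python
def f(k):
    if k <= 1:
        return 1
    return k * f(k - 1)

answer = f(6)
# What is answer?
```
Call trace:
f(k=6)
  f(k=5)
    f(k=4)
      f(k=3)
        f(k=2)
          f(k=1)
          -> return 1
        -> return 2
      -> return 6
    -> return 24
  -> return 120
-> return 720

Final answer: 720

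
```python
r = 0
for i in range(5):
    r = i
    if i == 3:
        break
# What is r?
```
Trace:
  r=0
  r=0, i=0
  r=1, i=1
  r=2, i=2
  r=3, i=3

Final answer: 3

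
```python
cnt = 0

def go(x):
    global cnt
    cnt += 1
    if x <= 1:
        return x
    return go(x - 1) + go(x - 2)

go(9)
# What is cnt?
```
Call trace (a repeated sub-call is expanded the first time; later identical calls just restate its return value):
go(x=9)
  go(x=8)
    go(x=7)
      go(x=6)
        go(x=5)
          go(x=4)
            go(x=3)
              go(x=2)
                go(x=1)
                -> return 1
                go(x=0)
                -> return 0
              -> return 1
              go(x=1)
              -> return 1
            -> return 2
            go(x=2) -> return 1  (same call as traced above)
          -> return 3
          go(x=3) -> return 2  (same call as traced above)
        -> return 5
        go(x=4) -> return 3  (same call as traced above)
      -> return 8
      go(x=5) -> return 5  (same call as traced above)
    -> return 13
    go(x=6) -> return 8  (same call as traced above)
  -> return 21
  go(x=7) -> return 13  (same call as traced above)
-> return 34

cnt is incremented once per call, so count the calls in each subtree. Let C(x) = number of calls made by go(x).
C(0) = C(1) = 1 (base case, no recursion); C(x) = 1 + C(x - 1) + C(x - 2) otherwise.
C(2) = 1 + C(1) + C(0) = 1 + 1 + 1 = 3
C(3) = 1 + C(2) + C(1) = 1 + 3 + 1 = 5
C(4) = 1 + C(3) + C(2) = 1 + 5 + 3 = 9
C(5) = 1 + C(4) + C(3) = 1 + 9 + 5 = 15
C(6) = 1 + C(5) + C(4) = 1 + 15 + 9 = 25
C(7) = 1 + C(6) + C(5) = 1 + 25 + 15 = 41
C(8) = 1 + C(7) + C(6) = 1 + 41 + 25 = 67
C(9) = 1 + C(8) + C(7) = 1 + 67 + 41 = 109
cnt = C(9) = 109

Final answer: 109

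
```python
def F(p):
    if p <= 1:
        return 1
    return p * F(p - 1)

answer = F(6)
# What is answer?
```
Call trace:
F(p=6)
  F(p=5)
    F(p=4)
      F(p=3)
        F(p=2)
          F(p=1)
          -> return 1
        -> return 2
      -> return 6
    -> return 24
  -> return 120
-> return 720

Final answer: 720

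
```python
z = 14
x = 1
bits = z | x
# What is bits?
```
Trace:
  z=14
  z=14, x=1
  z=14, x=1, bits=15

Final answer: 15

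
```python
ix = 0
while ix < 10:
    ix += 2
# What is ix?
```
Trace:
  ix=0
  ix=2
  ix=4
  ix=6
  ix=8
  ix=10

Final answer: 10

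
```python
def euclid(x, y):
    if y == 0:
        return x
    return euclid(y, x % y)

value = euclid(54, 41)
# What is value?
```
Call trace:
euclid(x=54, y=41)
  euclid(x=41, y=13)
    euclid(x=13, y=2)
      euclid(x=2, y=1)
        euclid(x=1, y=0)
        -> return 1
      -> return 1
    -> return 1
  -> return 1
-> return 1

Final answer: 1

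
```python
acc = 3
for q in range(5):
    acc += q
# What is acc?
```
Trace:
  acc=3
  acc=3, q=0
  acc=4, q=1
  acc=6, q=2
  acc=9, q=3
  acc=13, q=4

Final answer: 13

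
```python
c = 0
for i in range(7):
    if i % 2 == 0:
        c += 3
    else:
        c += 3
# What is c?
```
Trace:
  c=0
  c=3, i=0
  c=6, i=1
  c=9, i=2
  c=12, i=3
  c=15, i=4
  c=18, i=5
  c=21, i=6

Final answer: 21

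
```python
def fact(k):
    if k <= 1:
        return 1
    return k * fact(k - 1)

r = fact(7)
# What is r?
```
Call trace:
fact(k=7)
  fact(k=6)
    fact(k=5)
      fact(k=4)
        fact(k=3)
          fact(k=2)
            fact(k=1)
            -> return 1
          -> return 2
        -> return 6
      -> return 24
    -> return 120
  -> return 720
-> return 5040

Final answer: 5040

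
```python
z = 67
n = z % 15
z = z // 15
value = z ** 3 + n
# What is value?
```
Trace:
  z=67
  z=67, n=7
  z=4, n=7
  z=4, n=7, value=71

Final answer: 71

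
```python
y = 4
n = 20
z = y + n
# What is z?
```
Trace:
  y=4
  y=4, n=20
  y=4, n=20, z=24

Final answer: 24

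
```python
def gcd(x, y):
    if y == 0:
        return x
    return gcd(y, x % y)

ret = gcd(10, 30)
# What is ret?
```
Call trace:
gcd(x=10, y=30)
  gcd(x=30, y=10)
    gcd(x=10, y=0)
    -> return 10
  -> return 10
-> return 10

Final answer: 10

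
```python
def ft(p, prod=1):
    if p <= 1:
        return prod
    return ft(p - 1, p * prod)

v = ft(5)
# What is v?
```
Call trace:
ft(p=5, prod=1)
  ft(p=4, prod=5)
    ft(p=3, prod=20)
      ft(p=2, prod=60)
        ft(p=1, prod=120)
        -> return 120
      -> return 120
    -> return 120
  -> return 120
-> return 120

Final answer: 120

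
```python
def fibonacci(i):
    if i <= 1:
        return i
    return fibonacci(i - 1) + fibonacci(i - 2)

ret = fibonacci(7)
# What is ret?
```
Call trace (a repeated sub-call is expanded the first time; later identical calls just restate its return value):
fibonacci(i=7)
  fibonacci(i=6)
    fibonacci(i=5)
      fibonacci(i=4)
        fibonacci(i=3)
          fibonacci(i=2)
            fibonacci(i=1)
            -> return 1
            fibonacci(i=0)
            -> return 0
          -> return 1
          fibonacci(i=1)
          -> return 1
        -> return 2
        fibonacci(i=2) -> return 1  (same call as traced above)
      -> return 3
      fibonacci(i=3) -> return 2  (same call as traced above)
    -> return 5
    fibonacci(i=4) -> return 3  (same call as traced above)
  -> return 8
  fibonacci(i=5) -> return 5  (same call as traced above)
-> return 13

Final answer: 13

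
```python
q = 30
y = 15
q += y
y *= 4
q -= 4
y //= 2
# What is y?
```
Trace:
  q=30
  q=30, y=15
  q=45, y=15
  q=45, y=60
  q=41, y=60
  q=41, y=30

Final answer: 30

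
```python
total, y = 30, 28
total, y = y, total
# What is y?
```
Trace:
  total=30, y=28
  total=28, y=30

Final answer: 30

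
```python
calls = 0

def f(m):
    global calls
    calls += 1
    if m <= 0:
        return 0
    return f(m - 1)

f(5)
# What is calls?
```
Call trace:
f(m=5)
  f(m=4)
    f(m=3)
      f(m=2)
        f(m=1)
          f(m=0)
          -> return 0
        -> return 0
      -> return 0
    -> return 0
  -> return 0
-> return 0

calls is incremented once per call. f is entered once for each m = 5, 4, 3, 2, 1, 0 (the m <= 0 call returns without recursing), i.e. 5 + 1 calls.
calls = 6

Final answer: 6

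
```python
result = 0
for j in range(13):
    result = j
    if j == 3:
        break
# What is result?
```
Trace:
  result=0
  result=0, j=0
  result=1, j=1
  result=2, j=2
  result=3, j=3

Final answer: 3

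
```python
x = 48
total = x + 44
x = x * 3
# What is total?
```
Trace:
  x=48
  x=48, total=92
  x=144, total=92

Final answer: 92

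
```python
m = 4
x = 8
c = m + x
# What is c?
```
Trace:
  m=4
  m=4, x=8
  m=4, x=8, c=12

Final answer: 12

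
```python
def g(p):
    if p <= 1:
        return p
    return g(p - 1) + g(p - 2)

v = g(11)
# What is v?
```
Call trace (a repeated sub-call is expanded the first time; later identical calls just restate its return value):
g(p=11)
  g(p=10)
    g(p=9)
      g(p=8)
        g(p=7)
          g(p=6)
            g(p=5)
              g(p=4)
                g(p=3)
                  g(p=2)
                    g(p=1)
                    -> return 1
                    g(p=0)
                    -> return 0
                  -> return 1
                  g(p=1)
                  -> return 1
                -> return 2
                g(p=2) -> return 1  (same call as traced above)
              -> return 3
              g(p=3) -> return 2  (same call as traced above)
            -> return 5
            g(p=4) -> return 3  (same call as traced above)
          -> return 8
          g(p=5) -> return 5  (same call as traced above)
        -> return 13
        g(p=6) -> return 8  (same call as traced above)
      -> return 21
      g(p=7) -> return 13  (same call as traced above)
    -> return 34
    g(p=8) -> return 21  (same call as traced above)
  -> return 55
  g(p=9) -> return 34  (same call as traced above)
-> return 89

Final answer: 89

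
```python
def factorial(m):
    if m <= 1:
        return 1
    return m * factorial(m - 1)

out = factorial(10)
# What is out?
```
Call trace:
factorial(m=10)
  factorial(m=9)
    factorial(m=8)
      factorial(m=7)
        factorial(m=6)
          factorial(m=5)
            factorial(m=4)
              factorial(m=3)
                factorial(m=2)
                  factorial(m=1)
                  -> return 1
                -> return 2
              -> return 6
            -> return 24
          -> return 120
        -> return 720
      -> return 5040
    -> return 40320
  -> return 362880
-> return 3628800

Final answer: 3628800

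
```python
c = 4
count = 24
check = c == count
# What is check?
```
Trace:
  c=4
  c=4, count=24
  c=4, count=24, check=False

Final answer: False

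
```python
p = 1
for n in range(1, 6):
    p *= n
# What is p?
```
Trace:
  p=1
  p=1, n=1
  p=2, n=2
  p=6, n=3
  p=24, n=4
  p=120, n=5

Final answer: 120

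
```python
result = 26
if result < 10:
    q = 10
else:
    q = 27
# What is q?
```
Trace:
  result=26
  result=26, q=27

Final answer: 27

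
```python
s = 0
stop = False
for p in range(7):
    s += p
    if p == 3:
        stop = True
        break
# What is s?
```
Trace:
  s=0
  s=0, stop=False
  s=0, stop=False, p=0
  s=1, stop=False, p=1
  s=3, stop=False, p=2
  s=6, stop=True, p=3

Final answer: 6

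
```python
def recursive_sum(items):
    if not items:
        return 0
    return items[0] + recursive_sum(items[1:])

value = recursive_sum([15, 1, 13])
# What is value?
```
Call trace:
recursive_sum(items=[15, 1, 13])
  recursive_sum(items=[1, 13])
    recursive_sum(items=[13])
      recursive_sum(items=[])
      -> return 0
    -> return 13
  -> return 14
-> return 29

Final answer: 29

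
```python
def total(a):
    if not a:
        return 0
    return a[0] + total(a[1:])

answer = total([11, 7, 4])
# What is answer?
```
Call trace:
total(a=[11, 7, 4])
  total(a=[7, 4])
    total(a=[4])
      total(a=[])
      -> return 0
    -> return 4
  -> return 11
-> return 22

Final answer: 22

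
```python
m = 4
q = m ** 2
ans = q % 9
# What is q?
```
Trace:
  m=4
  m=4, q=16
  m=4, q=16, ans=7

Final answer: 16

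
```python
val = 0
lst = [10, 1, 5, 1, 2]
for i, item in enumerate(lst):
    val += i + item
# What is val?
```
Trace:
  val=0
  val=10, i=0, item=10
  val=12, i=1, item=1
  val=19, i=2, item=5
  val=23, i=3, item=1
  val=29, i=4, item=2

Final answer: 29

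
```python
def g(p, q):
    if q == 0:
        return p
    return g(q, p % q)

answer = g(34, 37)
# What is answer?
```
Call trace:
g(p=34, q=37)
  g(p=37, q=34)
    g(p=34, q=3)
      g(p=3, q=1)
        g(p=1, q=0)
        -> return 1
      -> return 1
    -> return 1
  -> return 1
-> return 1

Final answer: 1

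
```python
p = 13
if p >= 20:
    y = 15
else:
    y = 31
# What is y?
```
Trace:
  p=13
  p=13, y=31

Final answer: 31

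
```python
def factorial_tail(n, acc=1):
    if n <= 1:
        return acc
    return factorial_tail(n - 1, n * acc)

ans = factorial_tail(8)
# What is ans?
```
Call trace:
factorial_tail(n=8, acc=1)
  factorial_tail(n=7, acc=8)
    factorial_tail(n=6, acc=56)
      factorial_tail(n=5, acc=336)
        factorial_tail(n=4, acc=1680)
          factorial_tail(n=3, acc=6720)
            factorial_tail(n=2, acc=20160)
              factorial_tail(n=1, acc=40320)
              -> return 40320
            -> return 40320
          -> return 40320
        -> return 40320
      -> return 40320
    -> return 40320
  -> return 40320
-> return 40320

Final answer: 40320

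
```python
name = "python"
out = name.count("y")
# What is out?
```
Trace:
  name='python'
  name='python', out=1

Final answer: 1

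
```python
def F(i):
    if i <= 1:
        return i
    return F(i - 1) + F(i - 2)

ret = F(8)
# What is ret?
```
Call trace (a repeated sub-call is expanded the first time; later identical calls just restate its return value):
F(i=8)
  F(i=7)
    F(i=6)
      F(i=5)
        F(i=4)
          F(i=3)
            F(i=2)
              F(i=1)
              -> return 1
              F(i=0)
              -> return 0
            -> return 1
            F(i=1)
            -> return 1
          -> return 2
          F(i=2) -> return 1  (same call as traced above)
        -> return 3
        F(i=3) -> return 2  (same call as traced above)
      -> return 5
      F(i=4) -> return 3  (same call as traced above)
    -> return 8
    F(i=5) -> return 5  (same call as traced above)
  -> return 13
  F(i=6) -> return 8  (same call as traced above)
-> return 21

Final answer: 21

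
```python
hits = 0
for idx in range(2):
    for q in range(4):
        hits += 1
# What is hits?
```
Trace:
  hits=0
  hits=1, idx=0, q=0
  hits=2, idx=0, q=1
  hits=3, idx=0, q=2
  hits=4, idx=0, q=3
  hits=5, idx=1, q=0
  hits=6, idx=1, q=1
  hits=7, idx=1, q=2
  hits=8, idx=1, q=3

Final answer: 8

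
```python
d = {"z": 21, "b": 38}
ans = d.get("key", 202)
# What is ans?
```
Trace:
  d={'z': 21, 'b': 38}
  d={'z': 21, 'b': 38}, ans=202

Final answer: 202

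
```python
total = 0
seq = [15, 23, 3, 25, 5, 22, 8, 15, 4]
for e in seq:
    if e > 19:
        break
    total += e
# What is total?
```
Trace:
  total=0
  total=15, e=15
  total=15, e=23

Final answer: 15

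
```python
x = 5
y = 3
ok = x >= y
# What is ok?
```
Trace:
  x=5
  x=5, y=3
  x=5, y=3, ok=True

Final answer: True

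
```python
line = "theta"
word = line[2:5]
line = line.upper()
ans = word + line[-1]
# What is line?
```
Trace:
  line='theta'
  line='theta', word='eta'
  line='THETA', word='eta'
  line='THETA', word='eta', ans='etaA'

Final answer: 'THETA'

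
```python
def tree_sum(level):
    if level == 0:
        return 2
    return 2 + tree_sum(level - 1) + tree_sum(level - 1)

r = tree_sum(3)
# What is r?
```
Call trace (a repeated sub-call is expanded the first time; later identical calls just restate its return value):
tree_sum(level=3)
  tree_sum(level=2)
    tree_sum(level=1)
      tree_sum(level=0)
      -> return 2
      tree_sum(level=0)
      -> return 2
    -> return 6
    tree_sum(level=1) -> return 6  (same call as traced above)
  -> return 14
  tree_sum(level=2) -> return 14  (same call as traced above)
-> return 30

Final answer: 30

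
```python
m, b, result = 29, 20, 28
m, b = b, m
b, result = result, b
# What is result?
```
Trace:
  m=29, b=20, result=28
  m=20, b=29, result=28
  m=20, b=28, result=29

Final answer: 29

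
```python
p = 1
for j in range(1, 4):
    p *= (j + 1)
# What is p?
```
Trace:
  p=1
  p=2, j=1
  p=6, j=2
  p=24, j=3

Final answer: 24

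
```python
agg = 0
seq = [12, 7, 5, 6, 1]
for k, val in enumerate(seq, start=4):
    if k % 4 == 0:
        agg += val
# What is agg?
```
Trace:
  agg=0
  agg=12, k=4, val=12
  agg=12, k=5, val=7
  agg=12, k=6, val=5
  agg=12, k=7, val=6
  agg=13, k=8, val=1

Final answer: 13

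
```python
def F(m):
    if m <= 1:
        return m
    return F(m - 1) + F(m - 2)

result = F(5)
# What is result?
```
Call trace (a repeated sub-call is expanded the first time; later identical calls just restate its return value):
F(m=5)
  F(m=4)
    F(m=3)
      F(m=2)
        F(m=1)
        -> return 1
        F(m=0)
        -> return 0
      -> return 1
      F(m=1)
      -> return 1
    -> return 2
    F(m=2) -> return 1  (same call as traced above)
  -> return 3
  F(m=3) -> return 2  (same call as traced above)
-> return 5

Final answer: 5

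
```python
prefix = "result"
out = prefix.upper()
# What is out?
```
Trace:
  prefix='result'
  prefix='result', out='RESULT'

Final answer: 'RESULT'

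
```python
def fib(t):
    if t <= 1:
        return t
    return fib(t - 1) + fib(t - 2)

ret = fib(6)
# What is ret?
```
Call trace (a repeated sub-call is expanded the first time; later identical calls just restate its return value):
fib(t=6)
  fib(t=5)
    fib(t=4)
      fib(t=3)
        fib(t=2)
          fib(t=1)
          -> return 1
          fib(t=0)
          -> return 0
        -> return 1
        fib(t=1)
        -> return 1
      -> return 2
      fib(t=2) -> return 1  (same call as traced above)
    -> return 3
    fib(t=3) -> return 2  (same call as traced above)
  -> return 5
  fib(t=4) -> return 3  (same call as traced above)
-> return 8

Final answer: 8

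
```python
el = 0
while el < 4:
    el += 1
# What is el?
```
Trace:
  el=0
  el=1
  el=2
  el=3
  el=4

Final answer: 4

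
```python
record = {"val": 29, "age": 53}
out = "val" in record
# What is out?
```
Trace:
  record={'val': 29, 'age': 53}
  record={'val': 29, 'age': 53}, out=True

Final answer: True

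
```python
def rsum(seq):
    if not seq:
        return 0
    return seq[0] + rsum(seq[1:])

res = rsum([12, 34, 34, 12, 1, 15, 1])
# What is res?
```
Call trace:
rsum(seq=[12, 34, 34, 12, 1, 15, 1])
  rsum(seq=[34, 34, 12, 1, 15, 1])
    rsum(seq=[34, 12, 1, 15, 1])
      rsum(seq=[12, 1, 15, 1])
        rsum(seq=[1, 15, 1])
          rsum(seq=[15, 1])
            rsum(seq=[1])
              rsum(seq=[])
              -> return 0
            -> return 1
          -> return 16
        -> return 17
      -> return 29
    -> return 63
  -> return 97
-> return 109

Final answer: 109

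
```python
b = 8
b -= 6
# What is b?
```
Trace:
  b=8
  b=2

Final answer: 2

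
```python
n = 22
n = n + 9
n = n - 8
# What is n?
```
Trace:
  n=22
  n=31
  n=23

Final answer: 23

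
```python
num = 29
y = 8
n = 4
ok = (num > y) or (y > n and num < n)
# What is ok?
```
Trace:
  num=29
  num=29, y=8
  num=29, y=8, n=4
  num=29, y=8, n=4, ok=True

Final answer: True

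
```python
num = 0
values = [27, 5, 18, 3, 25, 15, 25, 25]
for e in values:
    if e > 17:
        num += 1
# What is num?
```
Trace:
  num=0
  num=1, e=27
  num=1, e=5
  num=2, e=18
  num=2, e=3
  num=3, e=25
  num=3, e=15
  num=4, e=25
  num=5, e=25

Final answer: 5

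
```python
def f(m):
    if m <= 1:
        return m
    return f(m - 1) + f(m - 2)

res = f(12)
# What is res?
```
Call trace (a repeated sub-call is expanded the first time; later identical calls just restate its return value):
f(m=12)
  f(m=11)
    f(m=10)
      f(m=9)
        f(m=8)
          f(m=7)
            f(m=6)
              f(m=5)
                f(m=4)
                  f(m=3)
                    f(m=2)
                      f(m=1)
                      -> return 1
                      f(m=0)
                      -> return 0
                    -> return 1
                    f(m=1)
                    -> return 1
                  -> return 2
                  f(m=2) -> return 1  (same call as traced above)
                -> return 3
                f(m=3) -> return 2  (same call as traced above)
              -> return 5
              f(m=4) -> return 3  (same call as traced above)
            -> return 8
            f(m=5) -> return 5  (same call as traced above)
          -> return 13
          f(m=6) -> return 8  (same call as traced above)
        -> return 21
        f(m=7) -> return 13  (same call as traced above)
      -> return 34
      f(m=8) -> return 21  (same call as traced above)
    -> return 55
    f(m=9) -> return 34  (same call as traced above)
  -> return 89
  f(m=10) -> return 55  (same call as traced above)
-> return 144

Final answer: 144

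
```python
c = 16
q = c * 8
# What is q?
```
Trace:
  c=16
  c=16, q=128

Final answer: 128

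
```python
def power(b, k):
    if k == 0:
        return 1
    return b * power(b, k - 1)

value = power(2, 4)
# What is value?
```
Call trace:
power(b=2, k=4)
  power(b=2, k=3)
    power(b=2, k=2)
      power(b=2, k=1)
        power(b=2, k=0)
        -> return 1
      -> return 2
    -> return 4
  -> return 8
-> return 16

Final answer: 16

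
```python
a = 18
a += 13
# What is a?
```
Trace:
  a=18
  a=31

Final answer: 31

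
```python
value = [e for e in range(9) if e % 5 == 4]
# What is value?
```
Trace:
  e=0
  e=1
  e=2
  e=3
  e=4
  e=5
  e=6
  e=7
  e=8
  value=[4]

Final answer: [4]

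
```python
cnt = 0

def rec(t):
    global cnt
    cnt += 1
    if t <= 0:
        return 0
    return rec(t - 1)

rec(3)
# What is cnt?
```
Call trace:
rec(t=3)
  rec(t=2)
    rec(t=1)
      rec(t=0)
      -> return 0
    -> return 0
  -> return 0
-> return 0

cnt is incremented once per call. rec is entered once for each t = 3, 2, 1, 0 (the t <= 0 call returns without recursing), i.e. 3 + 1 calls.
cnt = 4

Final answer: 4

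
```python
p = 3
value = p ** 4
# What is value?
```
Trace:
  p=3
  p=3, value=81

Final answer: 81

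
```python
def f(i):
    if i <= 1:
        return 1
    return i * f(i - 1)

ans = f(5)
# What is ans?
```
Call trace:
f(i=5)
  f(i=4)
    f(i=3)
      f(i=2)
        f(i=1)
        -> return 1
      -> return 2
    -> return 6
  -> return 24
-> return 120

Final answer: 120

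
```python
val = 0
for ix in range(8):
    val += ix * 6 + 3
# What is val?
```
Trace:
  val=0
  val=3, ix=0
  val=12, ix=1
  val=27, ix=2
  val=48, ix=3
  val=75, ix=4
  val=108, ix=5
  val=147, ix=6
  val=192, ix=7

Final answer: 192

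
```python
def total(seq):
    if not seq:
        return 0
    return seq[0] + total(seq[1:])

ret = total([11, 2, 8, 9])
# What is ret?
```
Call trace:
total(seq=[11, 2, 8, 9])
  total(seq=[2, 8, 9])
    total(seq=[8, 9])
      total(seq=[9])
        total(seq=[])
        -> return 0
      -> return 9
    -> return 17
  -> return 19
-> return 30

Final answer: 30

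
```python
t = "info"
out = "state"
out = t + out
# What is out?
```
Trace:
  t='info'
  t='info', out='state'
  t='info', out='infostate'

Final answer: 'infostate'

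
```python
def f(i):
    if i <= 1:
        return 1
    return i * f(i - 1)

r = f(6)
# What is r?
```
Call trace:
f(i=6)
  f(i=5)
    f(i=4)
      f(i=3)
        f(i=2)
          f(i=1)
          -> return 1
        -> return 2
      -> return 6
    -> return 24
  -> return 120
-> return 720

Final answer: 720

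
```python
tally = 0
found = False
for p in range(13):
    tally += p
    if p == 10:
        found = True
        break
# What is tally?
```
Trace:
  tally=0
  tally=0, found=False
  tally=0, found=False, p=0
  tally=1, found=False, p=1
  tally=3, found=False, p=2
  tally=6, found=False, p=3
  tally=10, found=False, p=4
  tally=15, found=False, p=5
  tally=21, found=False, p=6
  tally=28, found=False, p=7
  tally=36, found=False, p=8
  tally=45, found=False, p=9
  tally=55, found=True, p=10

Final answer: 55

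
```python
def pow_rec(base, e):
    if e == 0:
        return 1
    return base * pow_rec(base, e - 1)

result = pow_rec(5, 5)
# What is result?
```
Call trace:
pow_rec(base=5, e=5)
  pow_rec(base=5, e=4)
    pow_rec(base=5, e=3)
      pow_rec(base=5, e=2)
        pow_rec(base=5, e=1)
          pow_rec(base=5, e=0)
          -> return 1
        -> return 5
      -> return 25
    -> return 125
  -> return 625
-> return 3125

Final answer: 3125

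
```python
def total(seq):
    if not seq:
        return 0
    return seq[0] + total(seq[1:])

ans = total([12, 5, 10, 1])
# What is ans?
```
Call trace:
total(seq=[12, 5, 10, 1])
  total(seq=[5, 10, 1])
    total(seq=[10, 1])
      total(seq=[1])
        total(seq=[])
        -> return 0
      -> return 1
    -> return 11
  -> return 16
-> return 28

Final answer: 28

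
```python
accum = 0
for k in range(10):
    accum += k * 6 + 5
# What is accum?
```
Trace:
  accum=0
  accum=5, k=0
  accum=16, k=1
  accum=33, k=2
  accum=56, k=3
  accum=85, k=4
  accum=120, k=5
  accum=161, k=6
  accum=208, k=7
  accum=261, k=8
  accum=320, k=9

Final answer: 320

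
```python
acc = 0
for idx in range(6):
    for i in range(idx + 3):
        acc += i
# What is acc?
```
Trace:
  acc=0
  acc=0, idx=0, i=0
  acc=1, idx=0, i=1
  acc=3, idx=0, i=2
  acc=3, idx=1, i=0
  acc=4, idx=1, i=1
  acc=6, idx=1, i=2
  acc=9, idx=1, i=3
  acc=9, idx=2, i=0
  acc=10, idx=2, i=1
  acc=12, idx=2, i=2
  acc=15, idx=2, i=3
  acc=19, idx=2, i=4
  acc=19, idx=3, i=0
  acc=20, idx=3, i=1
  acc=22, idx=3, i=2
  acc=25, idx=3, i=3
  acc=29, idx=3, i=4
  acc=34, idx=3, i=5
  acc=34, idx=4, i=0
  acc=35, idx=4, i=1
  acc=37, idx=4, i=2
  acc=40, idx=4, i=3
  acc=44, idx=4, i=4
  acc=49, idx=4, i=5
  acc=55, idx=4, i=6
  acc=55, idx=5, i=0
  acc=56, idx=5, i=1
  acc=58, idx=5, i=2
  acc=61, idx=5, i=3
  acc=65, idx=5, i=4
  acc=70, idx=5, i=5
  acc=76, idx=5, i=6
  acc=83, idx=5, i=7

Final answer: 83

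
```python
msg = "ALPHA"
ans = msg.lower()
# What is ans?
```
Trace:
  msg='ALPHA'
  msg='ALPHA', ans='alpha'

Final answer: 'alpha'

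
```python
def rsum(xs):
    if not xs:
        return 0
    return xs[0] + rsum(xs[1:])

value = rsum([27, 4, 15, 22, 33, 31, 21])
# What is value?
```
Call trace:
rsum(xs=[27, 4, 15, 22, 33, 31, 21])
  rsum(xs=[4, 15, 22, 33, 31, 21])
    rsum(xs=[15, 22, 33, 31, 21])
      rsum(xs=[22, 33, 31, 21])
        rsum(xs=[33, 31, 21])
          rsum(xs=[31, 21])
            rsum(xs=[21])
              rsum(xs=[])
              -> return 0
            -> return 21
          -> return 52
        -> return 85
      -> return 107
    -> return 122
  -> return 126
-> return 153

Final answer: 153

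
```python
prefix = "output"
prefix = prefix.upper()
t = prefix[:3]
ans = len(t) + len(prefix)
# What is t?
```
Trace:
  prefix='output'
  prefix='OUTPUT'
  prefix='OUTPUT', t='OUT'
  prefix='OUTPUT', t='OUT', ans=9

Final answer: 'OUT'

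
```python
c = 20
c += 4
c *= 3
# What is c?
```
Trace:
  c=20
  c=24
  c=72

Final answer: 72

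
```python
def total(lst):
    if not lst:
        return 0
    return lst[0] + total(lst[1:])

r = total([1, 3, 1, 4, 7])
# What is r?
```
Call trace:
total(lst=[1, 3, 1, 4, 7])
  total(lst=[3, 1, 4, 7])
    total(lst=[1, 4, 7])
      total(lst=[4, 7])
        total(lst=[7])
          total(lst=[])
          -> return 0
        -> return 7
      -> return 11
    -> return 12
  -> return 15
-> return 16

Final answer: 16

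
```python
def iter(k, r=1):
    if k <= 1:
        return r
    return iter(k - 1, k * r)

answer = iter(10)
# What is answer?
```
Call trace:
iter(k=10, r=1)
  iter(k=9, r=10)
    iter(k=8, r=90)
      iter(k=7, r=720)
        iter(k=6, r=5040)
          iter(k=5, r=30240)
            iter(k=4, r=151200)
              iter(k=3, r=604800)
                iter(k=2, r=1814400)
                  iter(k=1, r=3628800)
                  -> return 3628800
                -> return 3628800
              -> return 3628800
            -> return 3628800
          -> return 3628800
        -> return 3628800
      -> return 3628800
    -> return 3628800
  -> return 3628800
-> return 3628800

Final answer: 3628800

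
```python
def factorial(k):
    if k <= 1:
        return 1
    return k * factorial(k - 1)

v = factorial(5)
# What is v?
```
Call trace:
factorial(k=5)
  factorial(k=4)
    factorial(k=3)
      factorial(k=2)
        factorial(k=1)
        -> return 1
      -> return 2
    -> return 6
  -> return 24
-> return 120

Final answer: 120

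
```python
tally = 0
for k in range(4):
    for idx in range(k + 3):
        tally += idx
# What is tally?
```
Trace:
  tally=0
  tally=0, k=0, idx=0
  tally=1, k=0, idx=1
  tally=3, k=0, idx=2
  tally=3, k=1, idx=0
  tally=4, k=1, idx=1
  tally=6, k=1, idx=2
  tally=9, k=1, idx=3
  tally=9, k=2, idx=0
  tally=10, k=2, idx=1
  tally=12, k=2, idx=2
  tally=15, k=2, idx=3
  tally=19, k=2, idx=4
  tally=19, k=3, idx=0
  tally=20, k=3, idx=1
  tally=22, k=3, idx=2
  tally=25, k=3, idx=3
  tally=29, k=3, idx=4
  tally=34, k=3, idx=5

Final answer: 34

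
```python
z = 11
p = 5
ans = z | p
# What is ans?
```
Trace:
  z=11
  z=11, p=5
  z=11, p=5, ans=15

Final answer: 15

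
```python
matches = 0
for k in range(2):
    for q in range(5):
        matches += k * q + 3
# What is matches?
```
Trace:
  matches=0
  matches=3, k=0, q=0
  matches=6, k=0, q=1
  matches=9, k=0, q=2
  matches=12, k=0, q=3
  matches=15, k=0, q=4
  matches=18, k=1, q=0
  matches=22, k=1, q=1
  matches=27, k=1, q=2
  matches=33, k=1, q=3
  matches=40, k=1, q=4

Final answer: 40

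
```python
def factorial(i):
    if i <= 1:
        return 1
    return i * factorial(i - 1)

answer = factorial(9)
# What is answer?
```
Call trace:
factorial(i=9)
  factorial(i=8)
    factorial(i=7)
      factorial(i=6)
        factorial(i=5)
          factorial(i=4)
            factorial(i=3)
              factorial(i=2)
                factorial(i=1)
                -> return 1
              -> return 2
            -> return 6
          -> return 24
        -> return 120
      -> return 720
    -> return 5040
  -> return 40320
-> return 362880

Final answer: 362880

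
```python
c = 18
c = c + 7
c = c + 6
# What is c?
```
Trace:
  c=18
  c=25
  c=31

Final answer: 31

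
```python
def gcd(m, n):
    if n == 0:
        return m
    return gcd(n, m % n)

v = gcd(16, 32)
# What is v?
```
Call trace:
gcd(m=16, n=32)
  gcd(m=32, n=16)
    gcd(m=16, n=0)
    -> return 16
  -> return 16
-> return 16

Final answer: 16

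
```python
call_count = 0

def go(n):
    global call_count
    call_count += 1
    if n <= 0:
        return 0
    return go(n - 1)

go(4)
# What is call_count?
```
Call trace:
go(n=4)
  go(n=3)
    go(n=2)
      go(n=1)
        go(n=0)
        -> return 0
      -> return 0
    -> return 0
  -> return 0
-> return 0

call_count is incremented once per call. go is entered once for each n = 4, 3, 2, 1, 0 (the n <= 0 call returns without recursing), i.e. 4 + 1 calls.
call_count = 5

Final answer: 5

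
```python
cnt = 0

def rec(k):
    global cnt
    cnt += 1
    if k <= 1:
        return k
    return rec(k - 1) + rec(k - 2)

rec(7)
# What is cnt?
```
Call trace (a repeated sub-call is expanded the first time; later identical calls just restate its return value):
rec(k=7)
  rec(k=6)
    rec(k=5)
      rec(k=4)
        rec(k=3)
          rec(k=2)
            rec(k=1)
            -> return 1
            rec(k=0)
            -> return 0
          -> return 1
          rec(k=1)
          -> return 1
        -> return 2
        rec(k=2) -> return 1  (same call as traced above)
      -> return 3
      rec(k=3) -> return 2  (same call as traced above)
    -> return 5
    rec(k=4) -> return 3  (same call as traced above)
  -> return 8
  rec(k=5) -> return 5  (same call as traced above)
-> return 13

cnt is incremented once per call, so count the calls in each subtree. Let C(k) = number of calls made by rec(k).
C(0) = C(1) = 1 (base case, no recursion); C(k) = 1 + C(k - 1) + C(k - 2) otherwise.
C(2) = 1 + C(1) + C(0) = 1 + 1 + 1 = 3
C(3) = 1 + C(2) + C(1) = 1 + 3 + 1 = 5
C(4) = 1 + C(3) + C(2) = 1 + 5 + 3 = 9
C(5) = 1 + C(4) + C(3) = 1 + 9 + 5 = 15
C(6) = 1 + C(5) + C(4) = 1 + 15 + 9 = 25
C(7) = 1 + C(6) + C(5) = 1 + 25 + 15 = 41
cnt = C(7) = 41

Final answer: 41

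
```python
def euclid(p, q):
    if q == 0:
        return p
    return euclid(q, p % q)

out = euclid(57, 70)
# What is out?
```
Call trace:
euclid(p=57, q=70)
  euclid(p=70, q=57)
    euclid(p=57, q=13)
      euclid(p=13, q=5)
        euclid(p=5, q=3)
          euclid(p=3, q=2)
            euclid(p=2, q=1)
              euclid(p=1, q=0)
              -> return 1
            -> return 1
          -> return 1
        -> return 1
      -> return 1
    -> return 1
  -> return 1
-> return 1

Final answer: 1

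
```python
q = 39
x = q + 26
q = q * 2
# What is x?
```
Trace:
  q=39
  q=39, x=65
  q=78, x=65

Final answer: 65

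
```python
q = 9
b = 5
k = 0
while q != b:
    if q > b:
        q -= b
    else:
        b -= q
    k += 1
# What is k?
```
Trace:
  q=9
  q=9, b=5
  q=9, b=5, k=0
  q=4, b=5, k=1
  q=4, b=1, k=2
  q=3, b=1, k=3
  q=2, b=1, k=4
  q=1, b=1, k=5

Final answer: 5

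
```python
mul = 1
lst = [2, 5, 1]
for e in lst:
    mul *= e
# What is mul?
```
Trace:
  mul=1
  mul=2, e=2
  mul=10, e=5
  mul=10, e=1

Final answer: 10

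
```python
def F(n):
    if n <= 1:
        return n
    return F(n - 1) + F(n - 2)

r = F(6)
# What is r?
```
Call trace (a repeated sub-call is expanded the first time; later identical calls just restate its return value):
F(n=6)
  F(n=5)
    F(n=4)
      F(n=3)
        F(n=2)
          F(n=1)
          -> return 1
          F(n=0)
          -> return 0
        -> return 1
        F(n=1)
        -> return 1
      -> return 2
      F(n=2) -> return 1  (same call as traced above)
    -> return 3
    F(n=3) -> return 2  (same call as traced above)
  -> return 5
  F(n=4) -> return 3  (same call as traced above)
-> return 8

Final answer: 8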